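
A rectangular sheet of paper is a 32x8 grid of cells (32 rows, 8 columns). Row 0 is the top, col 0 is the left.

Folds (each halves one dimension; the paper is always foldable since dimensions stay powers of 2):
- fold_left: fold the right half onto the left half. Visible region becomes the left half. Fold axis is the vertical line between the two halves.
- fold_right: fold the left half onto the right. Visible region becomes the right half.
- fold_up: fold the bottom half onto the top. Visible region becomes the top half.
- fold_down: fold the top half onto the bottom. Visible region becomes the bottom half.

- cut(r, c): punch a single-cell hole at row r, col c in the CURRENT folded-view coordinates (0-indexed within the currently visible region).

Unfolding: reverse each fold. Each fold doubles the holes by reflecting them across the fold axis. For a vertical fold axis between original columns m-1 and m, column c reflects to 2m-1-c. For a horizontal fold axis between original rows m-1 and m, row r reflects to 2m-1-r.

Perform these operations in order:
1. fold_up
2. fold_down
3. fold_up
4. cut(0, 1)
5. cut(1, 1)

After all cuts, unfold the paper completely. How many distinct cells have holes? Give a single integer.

Answer: 16

Derivation:
Op 1 fold_up: fold axis h@16; visible region now rows[0,16) x cols[0,8) = 16x8
Op 2 fold_down: fold axis h@8; visible region now rows[8,16) x cols[0,8) = 8x8
Op 3 fold_up: fold axis h@12; visible region now rows[8,12) x cols[0,8) = 4x8
Op 4 cut(0, 1): punch at orig (8,1); cuts so far [(8, 1)]; region rows[8,12) x cols[0,8) = 4x8
Op 5 cut(1, 1): punch at orig (9,1); cuts so far [(8, 1), (9, 1)]; region rows[8,12) x cols[0,8) = 4x8
Unfold 1 (reflect across h@12): 4 holes -> [(8, 1), (9, 1), (14, 1), (15, 1)]
Unfold 2 (reflect across h@8): 8 holes -> [(0, 1), (1, 1), (6, 1), (7, 1), (8, 1), (9, 1), (14, 1), (15, 1)]
Unfold 3 (reflect across h@16): 16 holes -> [(0, 1), (1, 1), (6, 1), (7, 1), (8, 1), (9, 1), (14, 1), (15, 1), (16, 1), (17, 1), (22, 1), (23, 1), (24, 1), (25, 1), (30, 1), (31, 1)]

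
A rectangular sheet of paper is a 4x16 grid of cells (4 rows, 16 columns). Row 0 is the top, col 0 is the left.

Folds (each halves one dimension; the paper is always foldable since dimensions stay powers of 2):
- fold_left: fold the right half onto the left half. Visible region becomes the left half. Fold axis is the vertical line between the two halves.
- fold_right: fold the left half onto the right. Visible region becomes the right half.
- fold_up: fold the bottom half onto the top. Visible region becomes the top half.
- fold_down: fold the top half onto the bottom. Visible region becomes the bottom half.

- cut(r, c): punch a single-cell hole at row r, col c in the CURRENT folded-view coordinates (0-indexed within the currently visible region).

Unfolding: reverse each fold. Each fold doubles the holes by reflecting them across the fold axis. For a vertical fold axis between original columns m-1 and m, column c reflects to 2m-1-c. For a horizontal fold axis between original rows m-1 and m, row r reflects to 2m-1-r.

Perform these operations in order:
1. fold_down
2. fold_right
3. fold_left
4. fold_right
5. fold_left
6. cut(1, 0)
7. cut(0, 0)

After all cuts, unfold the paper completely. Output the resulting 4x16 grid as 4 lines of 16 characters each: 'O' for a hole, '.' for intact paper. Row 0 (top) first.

Answer: OOOOOOOOOOOOOOOO
OOOOOOOOOOOOOOOO
OOOOOOOOOOOOOOOO
OOOOOOOOOOOOOOOO

Derivation:
Op 1 fold_down: fold axis h@2; visible region now rows[2,4) x cols[0,16) = 2x16
Op 2 fold_right: fold axis v@8; visible region now rows[2,4) x cols[8,16) = 2x8
Op 3 fold_left: fold axis v@12; visible region now rows[2,4) x cols[8,12) = 2x4
Op 4 fold_right: fold axis v@10; visible region now rows[2,4) x cols[10,12) = 2x2
Op 5 fold_left: fold axis v@11; visible region now rows[2,4) x cols[10,11) = 2x1
Op 6 cut(1, 0): punch at orig (3,10); cuts so far [(3, 10)]; region rows[2,4) x cols[10,11) = 2x1
Op 7 cut(0, 0): punch at orig (2,10); cuts so far [(2, 10), (3, 10)]; region rows[2,4) x cols[10,11) = 2x1
Unfold 1 (reflect across v@11): 4 holes -> [(2, 10), (2, 11), (3, 10), (3, 11)]
Unfold 2 (reflect across v@10): 8 holes -> [(2, 8), (2, 9), (2, 10), (2, 11), (3, 8), (3, 9), (3, 10), (3, 11)]
Unfold 3 (reflect across v@12): 16 holes -> [(2, 8), (2, 9), (2, 10), (2, 11), (2, 12), (2, 13), (2, 14), (2, 15), (3, 8), (3, 9), (3, 10), (3, 11), (3, 12), (3, 13), (3, 14), (3, 15)]
Unfold 4 (reflect across v@8): 32 holes -> [(2, 0), (2, 1), (2, 2), (2, 3), (2, 4), (2, 5), (2, 6), (2, 7), (2, 8), (2, 9), (2, 10), (2, 11), (2, 12), (2, 13), (2, 14), (2, 15), (3, 0), (3, 1), (3, 2), (3, 3), (3, 4), (3, 5), (3, 6), (3, 7), (3, 8), (3, 9), (3, 10), (3, 11), (3, 12), (3, 13), (3, 14), (3, 15)]
Unfold 5 (reflect across h@2): 64 holes -> [(0, 0), (0, 1), (0, 2), (0, 3), (0, 4), (0, 5), (0, 6), (0, 7), (0, 8), (0, 9), (0, 10), (0, 11), (0, 12), (0, 13), (0, 14), (0, 15), (1, 0), (1, 1), (1, 2), (1, 3), (1, 4), (1, 5), (1, 6), (1, 7), (1, 8), (1, 9), (1, 10), (1, 11), (1, 12), (1, 13), (1, 14), (1, 15), (2, 0), (2, 1), (2, 2), (2, 3), (2, 4), (2, 5), (2, 6), (2, 7), (2, 8), (2, 9), (2, 10), (2, 11), (2, 12), (2, 13), (2, 14), (2, 15), (3, 0), (3, 1), (3, 2), (3, 3), (3, 4), (3, 5), (3, 6), (3, 7), (3, 8), (3, 9), (3, 10), (3, 11), (3, 12), (3, 13), (3, 14), (3, 15)]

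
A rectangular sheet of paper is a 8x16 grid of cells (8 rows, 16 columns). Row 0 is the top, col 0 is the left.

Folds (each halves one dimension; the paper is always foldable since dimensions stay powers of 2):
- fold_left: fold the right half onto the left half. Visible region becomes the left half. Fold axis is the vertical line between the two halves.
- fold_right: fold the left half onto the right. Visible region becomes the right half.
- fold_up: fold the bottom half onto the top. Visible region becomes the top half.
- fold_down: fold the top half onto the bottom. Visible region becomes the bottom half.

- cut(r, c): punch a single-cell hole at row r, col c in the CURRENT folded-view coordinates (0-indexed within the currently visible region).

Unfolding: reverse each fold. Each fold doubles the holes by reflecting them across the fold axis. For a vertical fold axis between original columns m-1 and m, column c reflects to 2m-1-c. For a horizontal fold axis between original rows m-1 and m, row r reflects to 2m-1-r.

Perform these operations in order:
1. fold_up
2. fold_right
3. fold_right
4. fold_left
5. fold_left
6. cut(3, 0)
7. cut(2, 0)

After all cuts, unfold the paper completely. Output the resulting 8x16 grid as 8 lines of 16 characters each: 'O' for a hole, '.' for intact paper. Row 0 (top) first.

Op 1 fold_up: fold axis h@4; visible region now rows[0,4) x cols[0,16) = 4x16
Op 2 fold_right: fold axis v@8; visible region now rows[0,4) x cols[8,16) = 4x8
Op 3 fold_right: fold axis v@12; visible region now rows[0,4) x cols[12,16) = 4x4
Op 4 fold_left: fold axis v@14; visible region now rows[0,4) x cols[12,14) = 4x2
Op 5 fold_left: fold axis v@13; visible region now rows[0,4) x cols[12,13) = 4x1
Op 6 cut(3, 0): punch at orig (3,12); cuts so far [(3, 12)]; region rows[0,4) x cols[12,13) = 4x1
Op 7 cut(2, 0): punch at orig (2,12); cuts so far [(2, 12), (3, 12)]; region rows[0,4) x cols[12,13) = 4x1
Unfold 1 (reflect across v@13): 4 holes -> [(2, 12), (2, 13), (3, 12), (3, 13)]
Unfold 2 (reflect across v@14): 8 holes -> [(2, 12), (2, 13), (2, 14), (2, 15), (3, 12), (3, 13), (3, 14), (3, 15)]
Unfold 3 (reflect across v@12): 16 holes -> [(2, 8), (2, 9), (2, 10), (2, 11), (2, 12), (2, 13), (2, 14), (2, 15), (3, 8), (3, 9), (3, 10), (3, 11), (3, 12), (3, 13), (3, 14), (3, 15)]
Unfold 4 (reflect across v@8): 32 holes -> [(2, 0), (2, 1), (2, 2), (2, 3), (2, 4), (2, 5), (2, 6), (2, 7), (2, 8), (2, 9), (2, 10), (2, 11), (2, 12), (2, 13), (2, 14), (2, 15), (3, 0), (3, 1), (3, 2), (3, 3), (3, 4), (3, 5), (3, 6), (3, 7), (3, 8), (3, 9), (3, 10), (3, 11), (3, 12), (3, 13), (3, 14), (3, 15)]
Unfold 5 (reflect across h@4): 64 holes -> [(2, 0), (2, 1), (2, 2), (2, 3), (2, 4), (2, 5), (2, 6), (2, 7), (2, 8), (2, 9), (2, 10), (2, 11), (2, 12), (2, 13), (2, 14), (2, 15), (3, 0), (3, 1), (3, 2), (3, 3), (3, 4), (3, 5), (3, 6), (3, 7), (3, 8), (3, 9), (3, 10), (3, 11), (3, 12), (3, 13), (3, 14), (3, 15), (4, 0), (4, 1), (4, 2), (4, 3), (4, 4), (4, 5), (4, 6), (4, 7), (4, 8), (4, 9), (4, 10), (4, 11), (4, 12), (4, 13), (4, 14), (4, 15), (5, 0), (5, 1), (5, 2), (5, 3), (5, 4), (5, 5), (5, 6), (5, 7), (5, 8), (5, 9), (5, 10), (5, 11), (5, 12), (5, 13), (5, 14), (5, 15)]

Answer: ................
................
OOOOOOOOOOOOOOOO
OOOOOOOOOOOOOOOO
OOOOOOOOOOOOOOOO
OOOOOOOOOOOOOOOO
................
................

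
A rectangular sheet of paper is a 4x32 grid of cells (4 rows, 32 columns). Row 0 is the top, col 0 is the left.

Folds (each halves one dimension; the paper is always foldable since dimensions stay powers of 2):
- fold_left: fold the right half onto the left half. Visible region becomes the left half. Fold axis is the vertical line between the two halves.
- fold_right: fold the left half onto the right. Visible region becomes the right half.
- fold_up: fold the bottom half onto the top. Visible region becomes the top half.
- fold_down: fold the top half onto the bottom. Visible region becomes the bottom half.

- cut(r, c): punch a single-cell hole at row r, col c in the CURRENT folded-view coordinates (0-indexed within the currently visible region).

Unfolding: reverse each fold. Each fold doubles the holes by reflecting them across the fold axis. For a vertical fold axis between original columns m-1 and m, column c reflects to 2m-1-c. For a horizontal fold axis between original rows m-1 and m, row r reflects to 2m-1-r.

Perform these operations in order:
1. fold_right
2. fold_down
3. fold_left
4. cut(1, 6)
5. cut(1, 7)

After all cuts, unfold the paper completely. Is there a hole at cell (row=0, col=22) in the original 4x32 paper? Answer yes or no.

Op 1 fold_right: fold axis v@16; visible region now rows[0,4) x cols[16,32) = 4x16
Op 2 fold_down: fold axis h@2; visible region now rows[2,4) x cols[16,32) = 2x16
Op 3 fold_left: fold axis v@24; visible region now rows[2,4) x cols[16,24) = 2x8
Op 4 cut(1, 6): punch at orig (3,22); cuts so far [(3, 22)]; region rows[2,4) x cols[16,24) = 2x8
Op 5 cut(1, 7): punch at orig (3,23); cuts so far [(3, 22), (3, 23)]; region rows[2,4) x cols[16,24) = 2x8
Unfold 1 (reflect across v@24): 4 holes -> [(3, 22), (3, 23), (3, 24), (3, 25)]
Unfold 2 (reflect across h@2): 8 holes -> [(0, 22), (0, 23), (0, 24), (0, 25), (3, 22), (3, 23), (3, 24), (3, 25)]
Unfold 3 (reflect across v@16): 16 holes -> [(0, 6), (0, 7), (0, 8), (0, 9), (0, 22), (0, 23), (0, 24), (0, 25), (3, 6), (3, 7), (3, 8), (3, 9), (3, 22), (3, 23), (3, 24), (3, 25)]
Holes: [(0, 6), (0, 7), (0, 8), (0, 9), (0, 22), (0, 23), (0, 24), (0, 25), (3, 6), (3, 7), (3, 8), (3, 9), (3, 22), (3, 23), (3, 24), (3, 25)]

Answer: yes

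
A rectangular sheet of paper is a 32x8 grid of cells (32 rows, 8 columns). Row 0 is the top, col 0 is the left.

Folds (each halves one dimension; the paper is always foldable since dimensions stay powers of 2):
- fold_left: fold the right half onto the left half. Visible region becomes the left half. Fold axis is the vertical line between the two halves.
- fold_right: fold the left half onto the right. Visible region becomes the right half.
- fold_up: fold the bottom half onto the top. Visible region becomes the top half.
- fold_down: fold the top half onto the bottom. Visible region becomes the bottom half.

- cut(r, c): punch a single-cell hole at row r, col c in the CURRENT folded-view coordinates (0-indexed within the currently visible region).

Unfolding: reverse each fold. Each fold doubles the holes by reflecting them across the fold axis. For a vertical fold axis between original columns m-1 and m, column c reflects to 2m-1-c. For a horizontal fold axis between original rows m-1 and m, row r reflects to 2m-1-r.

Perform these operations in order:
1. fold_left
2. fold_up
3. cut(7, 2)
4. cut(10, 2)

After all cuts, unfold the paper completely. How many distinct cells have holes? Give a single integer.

Op 1 fold_left: fold axis v@4; visible region now rows[0,32) x cols[0,4) = 32x4
Op 2 fold_up: fold axis h@16; visible region now rows[0,16) x cols[0,4) = 16x4
Op 3 cut(7, 2): punch at orig (7,2); cuts so far [(7, 2)]; region rows[0,16) x cols[0,4) = 16x4
Op 4 cut(10, 2): punch at orig (10,2); cuts so far [(7, 2), (10, 2)]; region rows[0,16) x cols[0,4) = 16x4
Unfold 1 (reflect across h@16): 4 holes -> [(7, 2), (10, 2), (21, 2), (24, 2)]
Unfold 2 (reflect across v@4): 8 holes -> [(7, 2), (7, 5), (10, 2), (10, 5), (21, 2), (21, 5), (24, 2), (24, 5)]

Answer: 8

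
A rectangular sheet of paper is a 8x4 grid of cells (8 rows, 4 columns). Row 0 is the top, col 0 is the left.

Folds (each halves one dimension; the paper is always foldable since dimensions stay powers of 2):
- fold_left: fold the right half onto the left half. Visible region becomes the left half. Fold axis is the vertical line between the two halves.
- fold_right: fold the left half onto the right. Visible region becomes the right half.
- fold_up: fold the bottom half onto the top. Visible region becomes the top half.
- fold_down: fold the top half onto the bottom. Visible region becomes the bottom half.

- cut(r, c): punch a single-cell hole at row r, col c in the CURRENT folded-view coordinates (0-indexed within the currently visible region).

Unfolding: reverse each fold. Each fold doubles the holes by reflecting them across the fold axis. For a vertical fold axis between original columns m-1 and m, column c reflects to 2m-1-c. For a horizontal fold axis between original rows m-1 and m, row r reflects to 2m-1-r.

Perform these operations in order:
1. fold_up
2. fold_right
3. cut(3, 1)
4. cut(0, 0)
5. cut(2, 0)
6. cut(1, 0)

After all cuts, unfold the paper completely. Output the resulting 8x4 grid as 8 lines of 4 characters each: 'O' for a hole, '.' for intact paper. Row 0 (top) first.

Op 1 fold_up: fold axis h@4; visible region now rows[0,4) x cols[0,4) = 4x4
Op 2 fold_right: fold axis v@2; visible region now rows[0,4) x cols[2,4) = 4x2
Op 3 cut(3, 1): punch at orig (3,3); cuts so far [(3, 3)]; region rows[0,4) x cols[2,4) = 4x2
Op 4 cut(0, 0): punch at orig (0,2); cuts so far [(0, 2), (3, 3)]; region rows[0,4) x cols[2,4) = 4x2
Op 5 cut(2, 0): punch at orig (2,2); cuts so far [(0, 2), (2, 2), (3, 3)]; region rows[0,4) x cols[2,4) = 4x2
Op 6 cut(1, 0): punch at orig (1,2); cuts so far [(0, 2), (1, 2), (2, 2), (3, 3)]; region rows[0,4) x cols[2,4) = 4x2
Unfold 1 (reflect across v@2): 8 holes -> [(0, 1), (0, 2), (1, 1), (1, 2), (2, 1), (2, 2), (3, 0), (3, 3)]
Unfold 2 (reflect across h@4): 16 holes -> [(0, 1), (0, 2), (1, 1), (1, 2), (2, 1), (2, 2), (3, 0), (3, 3), (4, 0), (4, 3), (5, 1), (5, 2), (6, 1), (6, 2), (7, 1), (7, 2)]

Answer: .OO.
.OO.
.OO.
O..O
O..O
.OO.
.OO.
.OO.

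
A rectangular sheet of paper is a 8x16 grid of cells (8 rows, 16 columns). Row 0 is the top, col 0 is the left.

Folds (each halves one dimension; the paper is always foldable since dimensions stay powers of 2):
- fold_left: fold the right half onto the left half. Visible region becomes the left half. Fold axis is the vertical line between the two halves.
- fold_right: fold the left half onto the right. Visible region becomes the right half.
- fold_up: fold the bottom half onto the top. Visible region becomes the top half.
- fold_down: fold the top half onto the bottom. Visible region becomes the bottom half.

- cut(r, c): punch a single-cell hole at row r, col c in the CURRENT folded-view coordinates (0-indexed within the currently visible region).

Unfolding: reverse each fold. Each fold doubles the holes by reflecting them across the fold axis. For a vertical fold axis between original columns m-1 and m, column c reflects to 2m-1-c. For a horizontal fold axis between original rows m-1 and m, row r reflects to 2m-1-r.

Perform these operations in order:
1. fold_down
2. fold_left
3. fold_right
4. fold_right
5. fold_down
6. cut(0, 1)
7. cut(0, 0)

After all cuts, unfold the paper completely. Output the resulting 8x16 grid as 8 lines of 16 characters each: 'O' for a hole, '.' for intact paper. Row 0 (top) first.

Answer: ................
OOOOOOOOOOOOOOOO
OOOOOOOOOOOOOOOO
................
................
OOOOOOOOOOOOOOOO
OOOOOOOOOOOOOOOO
................

Derivation:
Op 1 fold_down: fold axis h@4; visible region now rows[4,8) x cols[0,16) = 4x16
Op 2 fold_left: fold axis v@8; visible region now rows[4,8) x cols[0,8) = 4x8
Op 3 fold_right: fold axis v@4; visible region now rows[4,8) x cols[4,8) = 4x4
Op 4 fold_right: fold axis v@6; visible region now rows[4,8) x cols[6,8) = 4x2
Op 5 fold_down: fold axis h@6; visible region now rows[6,8) x cols[6,8) = 2x2
Op 6 cut(0, 1): punch at orig (6,7); cuts so far [(6, 7)]; region rows[6,8) x cols[6,8) = 2x2
Op 7 cut(0, 0): punch at orig (6,6); cuts so far [(6, 6), (6, 7)]; region rows[6,8) x cols[6,8) = 2x2
Unfold 1 (reflect across h@6): 4 holes -> [(5, 6), (5, 7), (6, 6), (6, 7)]
Unfold 2 (reflect across v@6): 8 holes -> [(5, 4), (5, 5), (5, 6), (5, 7), (6, 4), (6, 5), (6, 6), (6, 7)]
Unfold 3 (reflect across v@4): 16 holes -> [(5, 0), (5, 1), (5, 2), (5, 3), (5, 4), (5, 5), (5, 6), (5, 7), (6, 0), (6, 1), (6, 2), (6, 3), (6, 4), (6, 5), (6, 6), (6, 7)]
Unfold 4 (reflect across v@8): 32 holes -> [(5, 0), (5, 1), (5, 2), (5, 3), (5, 4), (5, 5), (5, 6), (5, 7), (5, 8), (5, 9), (5, 10), (5, 11), (5, 12), (5, 13), (5, 14), (5, 15), (6, 0), (6, 1), (6, 2), (6, 3), (6, 4), (6, 5), (6, 6), (6, 7), (6, 8), (6, 9), (6, 10), (6, 11), (6, 12), (6, 13), (6, 14), (6, 15)]
Unfold 5 (reflect across h@4): 64 holes -> [(1, 0), (1, 1), (1, 2), (1, 3), (1, 4), (1, 5), (1, 6), (1, 7), (1, 8), (1, 9), (1, 10), (1, 11), (1, 12), (1, 13), (1, 14), (1, 15), (2, 0), (2, 1), (2, 2), (2, 3), (2, 4), (2, 5), (2, 6), (2, 7), (2, 8), (2, 9), (2, 10), (2, 11), (2, 12), (2, 13), (2, 14), (2, 15), (5, 0), (5, 1), (5, 2), (5, 3), (5, 4), (5, 5), (5, 6), (5, 7), (5, 8), (5, 9), (5, 10), (5, 11), (5, 12), (5, 13), (5, 14), (5, 15), (6, 0), (6, 1), (6, 2), (6, 3), (6, 4), (6, 5), (6, 6), (6, 7), (6, 8), (6, 9), (6, 10), (6, 11), (6, 12), (6, 13), (6, 14), (6, 15)]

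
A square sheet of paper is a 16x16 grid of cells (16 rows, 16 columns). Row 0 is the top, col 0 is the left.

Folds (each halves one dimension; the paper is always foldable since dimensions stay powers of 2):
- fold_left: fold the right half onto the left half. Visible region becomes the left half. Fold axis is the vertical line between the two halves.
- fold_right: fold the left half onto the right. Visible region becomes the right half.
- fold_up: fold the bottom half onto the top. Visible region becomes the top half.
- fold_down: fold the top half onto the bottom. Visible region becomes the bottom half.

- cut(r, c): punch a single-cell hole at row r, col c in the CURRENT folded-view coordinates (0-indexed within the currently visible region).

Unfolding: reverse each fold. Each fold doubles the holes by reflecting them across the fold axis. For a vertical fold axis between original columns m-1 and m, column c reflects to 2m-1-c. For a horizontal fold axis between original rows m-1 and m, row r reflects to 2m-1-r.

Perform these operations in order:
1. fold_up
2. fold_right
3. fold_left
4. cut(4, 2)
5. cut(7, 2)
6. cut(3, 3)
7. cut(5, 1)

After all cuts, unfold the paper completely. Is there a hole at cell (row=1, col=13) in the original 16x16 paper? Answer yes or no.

Answer: no

Derivation:
Op 1 fold_up: fold axis h@8; visible region now rows[0,8) x cols[0,16) = 8x16
Op 2 fold_right: fold axis v@8; visible region now rows[0,8) x cols[8,16) = 8x8
Op 3 fold_left: fold axis v@12; visible region now rows[0,8) x cols[8,12) = 8x4
Op 4 cut(4, 2): punch at orig (4,10); cuts so far [(4, 10)]; region rows[0,8) x cols[8,12) = 8x4
Op 5 cut(7, 2): punch at orig (7,10); cuts so far [(4, 10), (7, 10)]; region rows[0,8) x cols[8,12) = 8x4
Op 6 cut(3, 3): punch at orig (3,11); cuts so far [(3, 11), (4, 10), (7, 10)]; region rows[0,8) x cols[8,12) = 8x4
Op 7 cut(5, 1): punch at orig (5,9); cuts so far [(3, 11), (4, 10), (5, 9), (7, 10)]; region rows[0,8) x cols[8,12) = 8x4
Unfold 1 (reflect across v@12): 8 holes -> [(3, 11), (3, 12), (4, 10), (4, 13), (5, 9), (5, 14), (7, 10), (7, 13)]
Unfold 2 (reflect across v@8): 16 holes -> [(3, 3), (3, 4), (3, 11), (3, 12), (4, 2), (4, 5), (4, 10), (4, 13), (5, 1), (5, 6), (5, 9), (5, 14), (7, 2), (7, 5), (7, 10), (7, 13)]
Unfold 3 (reflect across h@8): 32 holes -> [(3, 3), (3, 4), (3, 11), (3, 12), (4, 2), (4, 5), (4, 10), (4, 13), (5, 1), (5, 6), (5, 9), (5, 14), (7, 2), (7, 5), (7, 10), (7, 13), (8, 2), (8, 5), (8, 10), (8, 13), (10, 1), (10, 6), (10, 9), (10, 14), (11, 2), (11, 5), (11, 10), (11, 13), (12, 3), (12, 4), (12, 11), (12, 12)]
Holes: [(3, 3), (3, 4), (3, 11), (3, 12), (4, 2), (4, 5), (4, 10), (4, 13), (5, 1), (5, 6), (5, 9), (5, 14), (7, 2), (7, 5), (7, 10), (7, 13), (8, 2), (8, 5), (8, 10), (8, 13), (10, 1), (10, 6), (10, 9), (10, 14), (11, 2), (11, 5), (11, 10), (11, 13), (12, 3), (12, 4), (12, 11), (12, 12)]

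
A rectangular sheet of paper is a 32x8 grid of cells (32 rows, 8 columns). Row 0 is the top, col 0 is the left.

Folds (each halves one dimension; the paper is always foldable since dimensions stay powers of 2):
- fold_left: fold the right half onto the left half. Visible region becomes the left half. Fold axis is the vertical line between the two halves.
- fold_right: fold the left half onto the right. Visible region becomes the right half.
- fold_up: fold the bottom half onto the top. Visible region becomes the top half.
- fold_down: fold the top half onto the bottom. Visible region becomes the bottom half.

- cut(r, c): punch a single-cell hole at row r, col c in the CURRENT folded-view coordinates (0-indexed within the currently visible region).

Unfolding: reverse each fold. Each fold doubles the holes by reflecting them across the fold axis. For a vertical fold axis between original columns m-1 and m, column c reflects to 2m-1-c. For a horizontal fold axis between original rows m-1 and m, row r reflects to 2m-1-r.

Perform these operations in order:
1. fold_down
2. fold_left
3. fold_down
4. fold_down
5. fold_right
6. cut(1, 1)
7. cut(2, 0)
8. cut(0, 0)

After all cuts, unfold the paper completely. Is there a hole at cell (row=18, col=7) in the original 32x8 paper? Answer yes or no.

Answer: yes

Derivation:
Op 1 fold_down: fold axis h@16; visible region now rows[16,32) x cols[0,8) = 16x8
Op 2 fold_left: fold axis v@4; visible region now rows[16,32) x cols[0,4) = 16x4
Op 3 fold_down: fold axis h@24; visible region now rows[24,32) x cols[0,4) = 8x4
Op 4 fold_down: fold axis h@28; visible region now rows[28,32) x cols[0,4) = 4x4
Op 5 fold_right: fold axis v@2; visible region now rows[28,32) x cols[2,4) = 4x2
Op 6 cut(1, 1): punch at orig (29,3); cuts so far [(29, 3)]; region rows[28,32) x cols[2,4) = 4x2
Op 7 cut(2, 0): punch at orig (30,2); cuts so far [(29, 3), (30, 2)]; region rows[28,32) x cols[2,4) = 4x2
Op 8 cut(0, 0): punch at orig (28,2); cuts so far [(28, 2), (29, 3), (30, 2)]; region rows[28,32) x cols[2,4) = 4x2
Unfold 1 (reflect across v@2): 6 holes -> [(28, 1), (28, 2), (29, 0), (29, 3), (30, 1), (30, 2)]
Unfold 2 (reflect across h@28): 12 holes -> [(25, 1), (25, 2), (26, 0), (26, 3), (27, 1), (27, 2), (28, 1), (28, 2), (29, 0), (29, 3), (30, 1), (30, 2)]
Unfold 3 (reflect across h@24): 24 holes -> [(17, 1), (17, 2), (18, 0), (18, 3), (19, 1), (19, 2), (20, 1), (20, 2), (21, 0), (21, 3), (22, 1), (22, 2), (25, 1), (25, 2), (26, 0), (26, 3), (27, 1), (27, 2), (28, 1), (28, 2), (29, 0), (29, 3), (30, 1), (30, 2)]
Unfold 4 (reflect across v@4): 48 holes -> [(17, 1), (17, 2), (17, 5), (17, 6), (18, 0), (18, 3), (18, 4), (18, 7), (19, 1), (19, 2), (19, 5), (19, 6), (20, 1), (20, 2), (20, 5), (20, 6), (21, 0), (21, 3), (21, 4), (21, 7), (22, 1), (22, 2), (22, 5), (22, 6), (25, 1), (25, 2), (25, 5), (25, 6), (26, 0), (26, 3), (26, 4), (26, 7), (27, 1), (27, 2), (27, 5), (27, 6), (28, 1), (28, 2), (28, 5), (28, 6), (29, 0), (29, 3), (29, 4), (29, 7), (30, 1), (30, 2), (30, 5), (30, 6)]
Unfold 5 (reflect across h@16): 96 holes -> [(1, 1), (1, 2), (1, 5), (1, 6), (2, 0), (2, 3), (2, 4), (2, 7), (3, 1), (3, 2), (3, 5), (3, 6), (4, 1), (4, 2), (4, 5), (4, 6), (5, 0), (5, 3), (5, 4), (5, 7), (6, 1), (6, 2), (6, 5), (6, 6), (9, 1), (9, 2), (9, 5), (9, 6), (10, 0), (10, 3), (10, 4), (10, 7), (11, 1), (11, 2), (11, 5), (11, 6), (12, 1), (12, 2), (12, 5), (12, 6), (13, 0), (13, 3), (13, 4), (13, 7), (14, 1), (14, 2), (14, 5), (14, 6), (17, 1), (17, 2), (17, 5), (17, 6), (18, 0), (18, 3), (18, 4), (18, 7), (19, 1), (19, 2), (19, 5), (19, 6), (20, 1), (20, 2), (20, 5), (20, 6), (21, 0), (21, 3), (21, 4), (21, 7), (22, 1), (22, 2), (22, 5), (22, 6), (25, 1), (25, 2), (25, 5), (25, 6), (26, 0), (26, 3), (26, 4), (26, 7), (27, 1), (27, 2), (27, 5), (27, 6), (28, 1), (28, 2), (28, 5), (28, 6), (29, 0), (29, 3), (29, 4), (29, 7), (30, 1), (30, 2), (30, 5), (30, 6)]
Holes: [(1, 1), (1, 2), (1, 5), (1, 6), (2, 0), (2, 3), (2, 4), (2, 7), (3, 1), (3, 2), (3, 5), (3, 6), (4, 1), (4, 2), (4, 5), (4, 6), (5, 0), (5, 3), (5, 4), (5, 7), (6, 1), (6, 2), (6, 5), (6, 6), (9, 1), (9, 2), (9, 5), (9, 6), (10, 0), (10, 3), (10, 4), (10, 7), (11, 1), (11, 2), (11, 5), (11, 6), (12, 1), (12, 2), (12, 5), (12, 6), (13, 0), (13, 3), (13, 4), (13, 7), (14, 1), (14, 2), (14, 5), (14, 6), (17, 1), (17, 2), (17, 5), (17, 6), (18, 0), (18, 3), (18, 4), (18, 7), (19, 1), (19, 2), (19, 5), (19, 6), (20, 1), (20, 2), (20, 5), (20, 6), (21, 0), (21, 3), (21, 4), (21, 7), (22, 1), (22, 2), (22, 5), (22, 6), (25, 1), (25, 2), (25, 5), (25, 6), (26, 0), (26, 3), (26, 4), (26, 7), (27, 1), (27, 2), (27, 5), (27, 6), (28, 1), (28, 2), (28, 5), (28, 6), (29, 0), (29, 3), (29, 4), (29, 7), (30, 1), (30, 2), (30, 5), (30, 6)]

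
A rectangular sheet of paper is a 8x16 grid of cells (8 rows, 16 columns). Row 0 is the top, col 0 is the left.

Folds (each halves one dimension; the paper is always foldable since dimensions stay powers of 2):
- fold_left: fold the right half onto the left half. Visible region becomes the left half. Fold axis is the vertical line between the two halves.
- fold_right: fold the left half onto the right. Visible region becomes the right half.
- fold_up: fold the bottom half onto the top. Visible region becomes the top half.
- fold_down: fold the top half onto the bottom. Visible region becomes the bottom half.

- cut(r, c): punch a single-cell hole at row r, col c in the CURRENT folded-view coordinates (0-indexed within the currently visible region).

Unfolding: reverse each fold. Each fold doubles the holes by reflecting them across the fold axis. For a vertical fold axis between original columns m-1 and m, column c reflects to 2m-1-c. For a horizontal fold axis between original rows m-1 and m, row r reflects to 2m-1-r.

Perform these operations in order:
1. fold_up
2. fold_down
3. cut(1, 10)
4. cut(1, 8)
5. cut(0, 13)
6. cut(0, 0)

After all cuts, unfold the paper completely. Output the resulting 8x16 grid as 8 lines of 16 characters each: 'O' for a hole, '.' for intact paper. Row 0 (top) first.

Answer: ........O.O.....
O............O..
O............O..
........O.O.....
........O.O.....
O............O..
O............O..
........O.O.....

Derivation:
Op 1 fold_up: fold axis h@4; visible region now rows[0,4) x cols[0,16) = 4x16
Op 2 fold_down: fold axis h@2; visible region now rows[2,4) x cols[0,16) = 2x16
Op 3 cut(1, 10): punch at orig (3,10); cuts so far [(3, 10)]; region rows[2,4) x cols[0,16) = 2x16
Op 4 cut(1, 8): punch at orig (3,8); cuts so far [(3, 8), (3, 10)]; region rows[2,4) x cols[0,16) = 2x16
Op 5 cut(0, 13): punch at orig (2,13); cuts so far [(2, 13), (3, 8), (3, 10)]; region rows[2,4) x cols[0,16) = 2x16
Op 6 cut(0, 0): punch at orig (2,0); cuts so far [(2, 0), (2, 13), (3, 8), (3, 10)]; region rows[2,4) x cols[0,16) = 2x16
Unfold 1 (reflect across h@2): 8 holes -> [(0, 8), (0, 10), (1, 0), (1, 13), (2, 0), (2, 13), (3, 8), (3, 10)]
Unfold 2 (reflect across h@4): 16 holes -> [(0, 8), (0, 10), (1, 0), (1, 13), (2, 0), (2, 13), (3, 8), (3, 10), (4, 8), (4, 10), (5, 0), (5, 13), (6, 0), (6, 13), (7, 8), (7, 10)]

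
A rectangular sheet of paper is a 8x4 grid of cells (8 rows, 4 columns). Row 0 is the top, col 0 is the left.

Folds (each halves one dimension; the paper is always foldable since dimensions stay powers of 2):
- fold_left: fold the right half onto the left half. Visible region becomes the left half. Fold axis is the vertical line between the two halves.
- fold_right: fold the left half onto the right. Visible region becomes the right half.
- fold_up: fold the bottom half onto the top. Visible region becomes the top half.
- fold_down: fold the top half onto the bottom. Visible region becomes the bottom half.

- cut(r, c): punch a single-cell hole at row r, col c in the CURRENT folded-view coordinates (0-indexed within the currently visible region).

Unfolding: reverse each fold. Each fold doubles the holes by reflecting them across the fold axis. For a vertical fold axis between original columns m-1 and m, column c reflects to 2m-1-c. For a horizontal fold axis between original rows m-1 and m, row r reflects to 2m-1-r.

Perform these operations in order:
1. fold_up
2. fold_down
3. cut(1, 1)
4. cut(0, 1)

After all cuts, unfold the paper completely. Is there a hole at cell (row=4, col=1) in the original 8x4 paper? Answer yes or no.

Op 1 fold_up: fold axis h@4; visible region now rows[0,4) x cols[0,4) = 4x4
Op 2 fold_down: fold axis h@2; visible region now rows[2,4) x cols[0,4) = 2x4
Op 3 cut(1, 1): punch at orig (3,1); cuts so far [(3, 1)]; region rows[2,4) x cols[0,4) = 2x4
Op 4 cut(0, 1): punch at orig (2,1); cuts so far [(2, 1), (3, 1)]; region rows[2,4) x cols[0,4) = 2x4
Unfold 1 (reflect across h@2): 4 holes -> [(0, 1), (1, 1), (2, 1), (3, 1)]
Unfold 2 (reflect across h@4): 8 holes -> [(0, 1), (1, 1), (2, 1), (3, 1), (4, 1), (5, 1), (6, 1), (7, 1)]
Holes: [(0, 1), (1, 1), (2, 1), (3, 1), (4, 1), (5, 1), (6, 1), (7, 1)]

Answer: yes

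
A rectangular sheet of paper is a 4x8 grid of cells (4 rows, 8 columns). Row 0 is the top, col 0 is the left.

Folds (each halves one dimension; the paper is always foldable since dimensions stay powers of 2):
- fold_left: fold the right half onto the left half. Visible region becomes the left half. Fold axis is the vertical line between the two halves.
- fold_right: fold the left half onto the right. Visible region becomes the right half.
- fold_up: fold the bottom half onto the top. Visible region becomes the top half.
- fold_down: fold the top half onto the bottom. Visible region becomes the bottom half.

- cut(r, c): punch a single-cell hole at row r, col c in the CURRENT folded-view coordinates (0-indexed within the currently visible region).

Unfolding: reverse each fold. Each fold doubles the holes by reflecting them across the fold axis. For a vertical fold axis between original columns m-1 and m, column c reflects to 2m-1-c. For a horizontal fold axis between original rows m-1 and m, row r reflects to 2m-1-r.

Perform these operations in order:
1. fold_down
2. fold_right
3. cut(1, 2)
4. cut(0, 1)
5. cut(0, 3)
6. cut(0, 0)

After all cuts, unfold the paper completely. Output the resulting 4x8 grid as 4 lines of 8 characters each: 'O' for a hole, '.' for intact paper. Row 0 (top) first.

Op 1 fold_down: fold axis h@2; visible region now rows[2,4) x cols[0,8) = 2x8
Op 2 fold_right: fold axis v@4; visible region now rows[2,4) x cols[4,8) = 2x4
Op 3 cut(1, 2): punch at orig (3,6); cuts so far [(3, 6)]; region rows[2,4) x cols[4,8) = 2x4
Op 4 cut(0, 1): punch at orig (2,5); cuts so far [(2, 5), (3, 6)]; region rows[2,4) x cols[4,8) = 2x4
Op 5 cut(0, 3): punch at orig (2,7); cuts so far [(2, 5), (2, 7), (3, 6)]; region rows[2,4) x cols[4,8) = 2x4
Op 6 cut(0, 0): punch at orig (2,4); cuts so far [(2, 4), (2, 5), (2, 7), (3, 6)]; region rows[2,4) x cols[4,8) = 2x4
Unfold 1 (reflect across v@4): 8 holes -> [(2, 0), (2, 2), (2, 3), (2, 4), (2, 5), (2, 7), (3, 1), (3, 6)]
Unfold 2 (reflect across h@2): 16 holes -> [(0, 1), (0, 6), (1, 0), (1, 2), (1, 3), (1, 4), (1, 5), (1, 7), (2, 0), (2, 2), (2, 3), (2, 4), (2, 5), (2, 7), (3, 1), (3, 6)]

Answer: .O....O.
O.OOOO.O
O.OOOO.O
.O....O.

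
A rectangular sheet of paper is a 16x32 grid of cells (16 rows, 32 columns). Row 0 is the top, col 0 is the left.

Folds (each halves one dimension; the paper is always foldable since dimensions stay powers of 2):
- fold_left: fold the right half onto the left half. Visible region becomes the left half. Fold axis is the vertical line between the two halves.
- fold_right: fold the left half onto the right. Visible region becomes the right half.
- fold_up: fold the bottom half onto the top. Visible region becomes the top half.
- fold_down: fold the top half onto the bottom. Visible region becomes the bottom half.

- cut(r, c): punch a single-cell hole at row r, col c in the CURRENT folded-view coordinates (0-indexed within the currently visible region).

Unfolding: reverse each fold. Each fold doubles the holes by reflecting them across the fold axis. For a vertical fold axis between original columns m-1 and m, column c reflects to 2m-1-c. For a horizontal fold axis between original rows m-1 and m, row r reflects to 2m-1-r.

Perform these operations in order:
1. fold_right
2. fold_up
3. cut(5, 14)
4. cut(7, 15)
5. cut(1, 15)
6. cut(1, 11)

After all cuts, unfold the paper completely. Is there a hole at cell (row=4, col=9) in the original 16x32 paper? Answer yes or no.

Op 1 fold_right: fold axis v@16; visible region now rows[0,16) x cols[16,32) = 16x16
Op 2 fold_up: fold axis h@8; visible region now rows[0,8) x cols[16,32) = 8x16
Op 3 cut(5, 14): punch at orig (5,30); cuts so far [(5, 30)]; region rows[0,8) x cols[16,32) = 8x16
Op 4 cut(7, 15): punch at orig (7,31); cuts so far [(5, 30), (7, 31)]; region rows[0,8) x cols[16,32) = 8x16
Op 5 cut(1, 15): punch at orig (1,31); cuts so far [(1, 31), (5, 30), (7, 31)]; region rows[0,8) x cols[16,32) = 8x16
Op 6 cut(1, 11): punch at orig (1,27); cuts so far [(1, 27), (1, 31), (5, 30), (7, 31)]; region rows[0,8) x cols[16,32) = 8x16
Unfold 1 (reflect across h@8): 8 holes -> [(1, 27), (1, 31), (5, 30), (7, 31), (8, 31), (10, 30), (14, 27), (14, 31)]
Unfold 2 (reflect across v@16): 16 holes -> [(1, 0), (1, 4), (1, 27), (1, 31), (5, 1), (5, 30), (7, 0), (7, 31), (8, 0), (8, 31), (10, 1), (10, 30), (14, 0), (14, 4), (14, 27), (14, 31)]
Holes: [(1, 0), (1, 4), (1, 27), (1, 31), (5, 1), (5, 30), (7, 0), (7, 31), (8, 0), (8, 31), (10, 1), (10, 30), (14, 0), (14, 4), (14, 27), (14, 31)]

Answer: no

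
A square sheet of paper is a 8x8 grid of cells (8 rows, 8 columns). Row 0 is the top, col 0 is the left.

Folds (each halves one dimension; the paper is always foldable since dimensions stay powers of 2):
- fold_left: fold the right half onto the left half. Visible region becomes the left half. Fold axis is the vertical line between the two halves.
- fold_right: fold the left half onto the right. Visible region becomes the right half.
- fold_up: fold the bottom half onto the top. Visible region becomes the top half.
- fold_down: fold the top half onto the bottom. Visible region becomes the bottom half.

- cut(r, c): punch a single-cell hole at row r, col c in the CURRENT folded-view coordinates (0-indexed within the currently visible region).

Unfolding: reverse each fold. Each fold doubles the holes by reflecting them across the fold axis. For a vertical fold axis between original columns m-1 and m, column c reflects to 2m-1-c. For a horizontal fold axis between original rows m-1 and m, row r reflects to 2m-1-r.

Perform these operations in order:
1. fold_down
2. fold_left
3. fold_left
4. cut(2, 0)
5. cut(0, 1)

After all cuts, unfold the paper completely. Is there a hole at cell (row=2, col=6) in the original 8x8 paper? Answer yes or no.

Answer: no

Derivation:
Op 1 fold_down: fold axis h@4; visible region now rows[4,8) x cols[0,8) = 4x8
Op 2 fold_left: fold axis v@4; visible region now rows[4,8) x cols[0,4) = 4x4
Op 3 fold_left: fold axis v@2; visible region now rows[4,8) x cols[0,2) = 4x2
Op 4 cut(2, 0): punch at orig (6,0); cuts so far [(6, 0)]; region rows[4,8) x cols[0,2) = 4x2
Op 5 cut(0, 1): punch at orig (4,1); cuts so far [(4, 1), (6, 0)]; region rows[4,8) x cols[0,2) = 4x2
Unfold 1 (reflect across v@2): 4 holes -> [(4, 1), (4, 2), (6, 0), (6, 3)]
Unfold 2 (reflect across v@4): 8 holes -> [(4, 1), (4, 2), (4, 5), (4, 6), (6, 0), (6, 3), (6, 4), (6, 7)]
Unfold 3 (reflect across h@4): 16 holes -> [(1, 0), (1, 3), (1, 4), (1, 7), (3, 1), (3, 2), (3, 5), (3, 6), (4, 1), (4, 2), (4, 5), (4, 6), (6, 0), (6, 3), (6, 4), (6, 7)]
Holes: [(1, 0), (1, 3), (1, 4), (1, 7), (3, 1), (3, 2), (3, 5), (3, 6), (4, 1), (4, 2), (4, 5), (4, 6), (6, 0), (6, 3), (6, 4), (6, 7)]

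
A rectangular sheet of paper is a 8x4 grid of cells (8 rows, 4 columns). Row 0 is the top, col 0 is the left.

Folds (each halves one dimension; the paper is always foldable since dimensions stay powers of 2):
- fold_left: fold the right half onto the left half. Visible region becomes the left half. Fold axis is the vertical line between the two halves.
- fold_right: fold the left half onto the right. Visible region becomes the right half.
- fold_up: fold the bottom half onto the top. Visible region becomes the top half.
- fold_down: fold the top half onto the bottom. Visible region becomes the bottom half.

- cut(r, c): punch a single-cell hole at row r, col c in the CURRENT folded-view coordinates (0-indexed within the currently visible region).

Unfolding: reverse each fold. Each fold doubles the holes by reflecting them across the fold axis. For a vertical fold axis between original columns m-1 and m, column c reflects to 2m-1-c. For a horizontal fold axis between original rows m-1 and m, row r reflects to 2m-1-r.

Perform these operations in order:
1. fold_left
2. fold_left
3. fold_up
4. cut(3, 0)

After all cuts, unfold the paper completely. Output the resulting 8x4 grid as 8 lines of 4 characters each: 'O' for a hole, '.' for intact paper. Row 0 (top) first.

Answer: ....
....
....
OOOO
OOOO
....
....
....

Derivation:
Op 1 fold_left: fold axis v@2; visible region now rows[0,8) x cols[0,2) = 8x2
Op 2 fold_left: fold axis v@1; visible region now rows[0,8) x cols[0,1) = 8x1
Op 3 fold_up: fold axis h@4; visible region now rows[0,4) x cols[0,1) = 4x1
Op 4 cut(3, 0): punch at orig (3,0); cuts so far [(3, 0)]; region rows[0,4) x cols[0,1) = 4x1
Unfold 1 (reflect across h@4): 2 holes -> [(3, 0), (4, 0)]
Unfold 2 (reflect across v@1): 4 holes -> [(3, 0), (3, 1), (4, 0), (4, 1)]
Unfold 3 (reflect across v@2): 8 holes -> [(3, 0), (3, 1), (3, 2), (3, 3), (4, 0), (4, 1), (4, 2), (4, 3)]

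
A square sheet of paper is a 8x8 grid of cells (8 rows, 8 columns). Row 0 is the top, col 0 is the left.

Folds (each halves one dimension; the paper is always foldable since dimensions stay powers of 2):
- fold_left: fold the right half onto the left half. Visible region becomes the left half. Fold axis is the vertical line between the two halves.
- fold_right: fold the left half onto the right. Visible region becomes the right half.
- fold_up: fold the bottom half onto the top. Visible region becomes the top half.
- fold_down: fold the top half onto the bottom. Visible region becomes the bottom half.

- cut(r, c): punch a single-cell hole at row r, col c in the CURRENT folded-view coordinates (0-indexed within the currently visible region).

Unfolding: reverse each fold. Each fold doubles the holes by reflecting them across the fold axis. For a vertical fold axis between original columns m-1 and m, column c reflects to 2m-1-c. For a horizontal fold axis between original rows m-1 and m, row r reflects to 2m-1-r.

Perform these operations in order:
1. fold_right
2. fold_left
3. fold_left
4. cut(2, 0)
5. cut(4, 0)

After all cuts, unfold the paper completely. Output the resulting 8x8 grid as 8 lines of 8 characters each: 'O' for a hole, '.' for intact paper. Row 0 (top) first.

Answer: ........
........
OOOOOOOO
........
OOOOOOOO
........
........
........

Derivation:
Op 1 fold_right: fold axis v@4; visible region now rows[0,8) x cols[4,8) = 8x4
Op 2 fold_left: fold axis v@6; visible region now rows[0,8) x cols[4,6) = 8x2
Op 3 fold_left: fold axis v@5; visible region now rows[0,8) x cols[4,5) = 8x1
Op 4 cut(2, 0): punch at orig (2,4); cuts so far [(2, 4)]; region rows[0,8) x cols[4,5) = 8x1
Op 5 cut(4, 0): punch at orig (4,4); cuts so far [(2, 4), (4, 4)]; region rows[0,8) x cols[4,5) = 8x1
Unfold 1 (reflect across v@5): 4 holes -> [(2, 4), (2, 5), (4, 4), (4, 5)]
Unfold 2 (reflect across v@6): 8 holes -> [(2, 4), (2, 5), (2, 6), (2, 7), (4, 4), (4, 5), (4, 6), (4, 7)]
Unfold 3 (reflect across v@4): 16 holes -> [(2, 0), (2, 1), (2, 2), (2, 3), (2, 4), (2, 5), (2, 6), (2, 7), (4, 0), (4, 1), (4, 2), (4, 3), (4, 4), (4, 5), (4, 6), (4, 7)]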